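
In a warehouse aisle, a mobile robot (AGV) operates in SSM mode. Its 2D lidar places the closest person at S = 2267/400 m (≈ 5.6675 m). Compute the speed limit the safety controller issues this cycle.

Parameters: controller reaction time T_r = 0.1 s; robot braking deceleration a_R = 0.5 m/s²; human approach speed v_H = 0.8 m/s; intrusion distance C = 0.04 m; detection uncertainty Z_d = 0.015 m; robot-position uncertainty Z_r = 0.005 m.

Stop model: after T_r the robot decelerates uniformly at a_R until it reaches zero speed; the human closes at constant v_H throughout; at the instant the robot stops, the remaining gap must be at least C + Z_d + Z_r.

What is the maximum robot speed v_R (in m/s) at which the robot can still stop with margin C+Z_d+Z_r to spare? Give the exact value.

at the boundary: (1)·v² + (17/10)·v + (-2211/400) = 0
  disc = (17/10)² − 4·(1)·(-2211/400) = 25 ; √disc = 5
  v_R = (−(17/10) + 5) / (2·(1)) = 33/20 m/s
check:
stop time T_s = (33/20)/(1/2) = 3.3000 s
reaction-phase robot travel = 1.6500·0.1000 = 0.1650 m
robot under decel: 1.6500²/(2·0.5000) = 2.7225 m
human closes 0.8000·3.4000 = 2.7200 m
margins: 0.0400+0.0150+0.0050 = 0.0600 m
sum ≈ 0.1650+2.7225+2.7200+0.0600 ≈ 5.6675 m = S ✓

v_R_max = 33/20 m/s = 1.6500 m/s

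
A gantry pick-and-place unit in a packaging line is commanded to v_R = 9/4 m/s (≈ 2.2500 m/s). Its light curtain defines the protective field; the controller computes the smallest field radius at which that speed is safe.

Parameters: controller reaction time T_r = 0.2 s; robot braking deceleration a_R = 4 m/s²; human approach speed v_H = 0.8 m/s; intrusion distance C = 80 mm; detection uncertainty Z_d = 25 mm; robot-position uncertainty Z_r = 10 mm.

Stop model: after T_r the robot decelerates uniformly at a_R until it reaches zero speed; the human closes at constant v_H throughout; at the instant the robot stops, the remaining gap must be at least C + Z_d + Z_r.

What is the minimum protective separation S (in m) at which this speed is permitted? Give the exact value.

T_s = v_R/a_R = (9/4)/4 = 0.5625 s
robot in T_r: 2.2500·0.2000 = 0.4500 m
robot under decel: 2.2500²/(2·4.0000) = 0.6328 m
person approaches 0.8000·(0.2000+0.5625) = 0.6100 m
residual clearance needed = 0.0800+0.0250+0.0100 = 0.1150 m
S_min ≈ 0.4500+0.6328+0.6100+0.1150  ⇒  S_min = 1157/640 m

S_min = 1157/640 m = 1.8078 m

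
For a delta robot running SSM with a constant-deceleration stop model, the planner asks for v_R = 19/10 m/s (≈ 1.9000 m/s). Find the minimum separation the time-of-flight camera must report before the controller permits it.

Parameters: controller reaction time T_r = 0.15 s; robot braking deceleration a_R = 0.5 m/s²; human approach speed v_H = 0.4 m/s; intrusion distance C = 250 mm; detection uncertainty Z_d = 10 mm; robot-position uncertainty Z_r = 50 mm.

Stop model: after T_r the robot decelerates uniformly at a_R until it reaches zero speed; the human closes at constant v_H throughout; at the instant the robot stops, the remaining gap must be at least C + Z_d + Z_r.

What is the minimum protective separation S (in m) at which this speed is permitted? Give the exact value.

S_min = 1157/200 m = 5.7850 m

T_s = v_R/a_R = (19/10)/(1/2) = 3.8000 s
robot covers v_R·T_r = 1.9000·0.1500 = 0.2850 m before braking
robot covers 1.9000·3.8000 − ½·0.5000·3.8000² = 3.6100 m while stopping
person approaches 0.4000·(0.1500+3.8000) = 1.5800 m
C+Z_d+Z_r = 0.2500+0.0100+0.0500 = 0.3100 m
S_min ≈ 0.2850+3.6100+1.5800+0.3100  ⇒  S_min = 1157/200 m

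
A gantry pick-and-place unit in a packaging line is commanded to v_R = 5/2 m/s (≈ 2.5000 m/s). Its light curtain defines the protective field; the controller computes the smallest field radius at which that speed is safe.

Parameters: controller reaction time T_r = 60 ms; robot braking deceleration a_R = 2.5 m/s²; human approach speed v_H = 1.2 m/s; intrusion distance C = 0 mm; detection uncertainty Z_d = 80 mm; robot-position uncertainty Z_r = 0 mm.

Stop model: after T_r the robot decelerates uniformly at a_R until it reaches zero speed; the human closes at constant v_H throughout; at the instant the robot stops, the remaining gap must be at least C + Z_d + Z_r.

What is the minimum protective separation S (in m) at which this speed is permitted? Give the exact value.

braking lasts T_s = (5/2)/(5/2) = 1.0000 s
reaction-phase robot travel = 2.5000·0.0600 = 0.1500 m
robot covers 2.5000·1.0000 − ½·2.5000·1.0000² = 1.2500 m while stopping
human over T_r+T_s: 1.2000·(0.0600+1.0000) = 1.2720 m
margins: 0.0000+0.0800+0.0000 = 0.0800 m
S_min ≈ 0.1500+1.2500+1.2720+0.0800  ⇒  S_min = 344/125 m

S_min = 344/125 m = 2.7520 m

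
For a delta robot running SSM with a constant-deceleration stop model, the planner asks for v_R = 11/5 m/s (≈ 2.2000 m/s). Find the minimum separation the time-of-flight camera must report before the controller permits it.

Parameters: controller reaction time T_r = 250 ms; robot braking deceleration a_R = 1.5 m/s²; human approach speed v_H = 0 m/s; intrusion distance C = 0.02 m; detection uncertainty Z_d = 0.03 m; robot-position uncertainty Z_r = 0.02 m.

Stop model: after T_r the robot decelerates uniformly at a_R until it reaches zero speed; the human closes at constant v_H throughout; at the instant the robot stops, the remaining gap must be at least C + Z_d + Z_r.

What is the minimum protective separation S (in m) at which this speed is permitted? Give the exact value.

T_s = v_R/a_R = (11/5)/(3/2) = 1.4667 s
reaction-phase robot travel = 2.2000·0.2500 = 0.5500 m
robot covers 2.2000·1.4667 − ½·1.5000·1.4667² = 1.6133 m while stopping
person approaches 0.0000·(0.2500+1.4667) = 0.0000 m
residual clearance needed = 0.0200+0.0300+0.0200 = 0.0700 m
S_min ≈ 0.5500+1.6133+0.0000+0.0700  ⇒  S_min = 67/30 m

S_min = 67/30 m = 2.2333 m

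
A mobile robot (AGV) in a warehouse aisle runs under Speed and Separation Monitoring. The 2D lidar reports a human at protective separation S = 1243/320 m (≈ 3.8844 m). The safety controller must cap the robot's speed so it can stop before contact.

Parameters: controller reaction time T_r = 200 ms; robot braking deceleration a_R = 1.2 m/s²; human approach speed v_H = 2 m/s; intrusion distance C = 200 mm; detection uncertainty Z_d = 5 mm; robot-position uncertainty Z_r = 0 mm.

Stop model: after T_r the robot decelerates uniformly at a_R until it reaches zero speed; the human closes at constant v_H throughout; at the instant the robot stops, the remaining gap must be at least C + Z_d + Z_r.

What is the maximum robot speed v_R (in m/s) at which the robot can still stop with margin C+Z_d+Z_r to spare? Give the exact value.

v_R_max = 27/20 m/s = 1.3500 m/s

quadratic (5/12)·v² + (28/15)·v + (-5247/1600) = 0
  disc = (28/15)² − 4·(5/12)·(-5247/1600) = 128881/14400 ; √disc = 359/120
  v_R = (−(28/15) + 359/120) / (2·(5/12)) = 27/20 m/s
check:
braking lasts T_s = (27/20)/(6/5) = 1.1250 s
reaction-phase robot travel = 1.3500·0.2000 = 0.2700 m
robot under decel: 1.3500²/(2·1.2000) = 0.7594 m
human closes 2.0000·1.3250 = 2.6500 m
C+Z_d+Z_r = 0.2000+0.0050+0.0000 = 0.2050 m
sum ≈ 0.2700+0.7594+2.6500+0.2050 ≈ 3.8844 m = S ✓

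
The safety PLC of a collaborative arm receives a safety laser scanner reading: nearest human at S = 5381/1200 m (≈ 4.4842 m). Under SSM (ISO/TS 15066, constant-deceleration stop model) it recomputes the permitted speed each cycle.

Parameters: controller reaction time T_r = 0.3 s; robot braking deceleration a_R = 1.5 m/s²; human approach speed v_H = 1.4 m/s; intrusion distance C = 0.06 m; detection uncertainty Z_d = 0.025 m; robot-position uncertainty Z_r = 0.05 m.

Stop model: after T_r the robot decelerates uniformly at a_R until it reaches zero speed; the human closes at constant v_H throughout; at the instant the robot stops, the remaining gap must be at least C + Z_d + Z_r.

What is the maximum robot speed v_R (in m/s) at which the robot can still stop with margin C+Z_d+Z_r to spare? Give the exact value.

at the boundary: (1/3)·v² + (37/30)·v + (-943/240) = 0
  disc = (37/30)² − 4·(1/3)·(-943/240) = 169/25 ; √disc = 13/5
  v_R = (−(37/30) + 13/5) / (2·(1/3)) = 41/20 m/s
check:
braking lasts T_s = (41/20)/(3/2) = 1.3667 s
robot covers v_R·T_r = 2.0500·0.3000 = 0.6150 m before braking
braking distance = 2.0500²/(2·1.5000) = 1.4008 m
human closes 1.4000·1.6667 = 2.3333 m
C+Z_d+Z_r = 0.0600+0.0250+0.0500 = 0.1350 m
sum ≈ 0.6150+1.4008+2.3333+0.1350 ≈ 4.4842 m = S ✓

v_R_max = 41/20 m/s = 2.0500 m/s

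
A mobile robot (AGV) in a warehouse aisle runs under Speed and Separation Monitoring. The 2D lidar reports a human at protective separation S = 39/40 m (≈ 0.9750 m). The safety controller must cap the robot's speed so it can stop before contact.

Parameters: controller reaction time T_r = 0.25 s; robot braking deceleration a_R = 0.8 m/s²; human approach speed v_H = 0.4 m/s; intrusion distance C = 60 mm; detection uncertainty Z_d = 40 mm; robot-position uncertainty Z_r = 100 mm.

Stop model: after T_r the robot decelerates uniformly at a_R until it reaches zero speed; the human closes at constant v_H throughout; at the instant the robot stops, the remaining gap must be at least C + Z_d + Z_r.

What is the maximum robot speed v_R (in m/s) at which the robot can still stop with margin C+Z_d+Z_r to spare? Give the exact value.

at the boundary: (5/8)·v² + (3/4)·v + (-27/40) = 0
  disc = (3/4)² − 4·(5/8)·(-27/40) = 9/4 ; √disc = 3/2
  v_R = (−(3/4) + 3/2) / (2·(5/8)) = 3/5 m/s
check:
T_s = v_R/a_R = (3/5)/(4/5) = 0.7500 s
reaction-phase robot travel = 0.6000·0.2500 = 0.1500 m
braking distance = 0.6000²/(2·0.8000) = 0.2250 m
person approaches 0.4000·(0.2500+0.7500) = 0.4000 m
residual clearance needed = 0.0600+0.0400+0.1000 = 0.2000 m
sum ≈ 0.1500+0.2250+0.4000+0.2000 ≈ 0.9750 m = S ✓

v_R_max = 3/5 m/s = 0.6000 m/s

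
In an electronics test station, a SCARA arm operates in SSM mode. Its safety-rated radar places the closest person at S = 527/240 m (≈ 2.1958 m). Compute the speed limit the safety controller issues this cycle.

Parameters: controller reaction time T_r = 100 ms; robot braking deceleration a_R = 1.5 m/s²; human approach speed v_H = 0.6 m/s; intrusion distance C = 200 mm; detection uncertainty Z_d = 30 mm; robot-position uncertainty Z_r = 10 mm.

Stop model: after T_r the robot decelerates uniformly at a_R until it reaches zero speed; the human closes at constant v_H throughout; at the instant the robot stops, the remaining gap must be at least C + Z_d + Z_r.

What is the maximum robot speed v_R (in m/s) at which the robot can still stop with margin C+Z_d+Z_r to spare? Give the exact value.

v_R_max = 7/4 m/s = 1.7500 m/s

collect terms ⇒ (1/3)·v_R² + (1/2)·v_R + (-91/48) = 0
  disc = (1/2)² − 4·(1/3)·(-91/48) = 25/9 ; √disc = 5/3
  v_R = (−(1/2) + 5/3) / (2·(1/3)) = 7/4 m/s
check:
T_s = v_R/a_R = (7/4)/(3/2) = 1.1667 s
reaction-phase robot travel = 1.7500·0.1000 = 0.1750 m
robot under decel: 1.7500²/(2·1.5000) = 1.0208 m
human over T_r+T_s: 0.6000·(0.1000+1.1667) = 0.7600 m
margins: 0.2000+0.0300+0.0100 = 0.2400 m
sum ≈ 0.1750+1.0208+0.7600+0.2400 ≈ 2.1958 m = S ✓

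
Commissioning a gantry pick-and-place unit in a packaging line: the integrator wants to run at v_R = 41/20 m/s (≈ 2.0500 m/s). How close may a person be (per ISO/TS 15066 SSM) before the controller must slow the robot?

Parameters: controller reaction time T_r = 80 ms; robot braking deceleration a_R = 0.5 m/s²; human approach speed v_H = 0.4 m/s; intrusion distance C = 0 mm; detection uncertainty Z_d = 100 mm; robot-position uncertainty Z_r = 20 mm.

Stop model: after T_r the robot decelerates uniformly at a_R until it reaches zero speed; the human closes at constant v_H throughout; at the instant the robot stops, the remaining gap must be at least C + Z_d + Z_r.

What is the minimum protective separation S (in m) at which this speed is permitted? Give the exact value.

T_s = v_R/a_R = (41/20)/(1/2) = 4.1000 s
reaction-phase robot travel = 2.0500·0.0800 = 0.1640 m
braking distance = 2.0500²/(2·0.5000) = 4.2025 m
human over T_r+T_s: 0.4000·(0.0800+4.1000) = 1.6720 m
margins: 0.0000+0.1000+0.0200 = 0.1200 m
S_min ≈ 0.1640+4.2025+1.6720+0.1200  ⇒  S_min = 12317/2000 m

S_min = 12317/2000 m = 6.1585 m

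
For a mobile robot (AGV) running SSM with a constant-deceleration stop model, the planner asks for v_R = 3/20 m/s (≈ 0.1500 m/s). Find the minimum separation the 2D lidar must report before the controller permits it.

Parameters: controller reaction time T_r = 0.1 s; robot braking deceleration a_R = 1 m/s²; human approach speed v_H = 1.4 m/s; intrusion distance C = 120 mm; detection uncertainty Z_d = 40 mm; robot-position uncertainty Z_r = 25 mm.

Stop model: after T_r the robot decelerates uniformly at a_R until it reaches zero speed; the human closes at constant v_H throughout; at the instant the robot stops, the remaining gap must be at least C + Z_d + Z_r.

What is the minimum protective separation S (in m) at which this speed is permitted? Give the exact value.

braking lasts T_s = (3/20)/1 = 0.1500 s
reaction-phase robot travel = 0.1500·0.1000 = 0.0150 m
robot under decel: 0.1500²/(2·1.0000) = 0.0112 m
person approaches 1.4000·(0.1000+0.1500) = 0.3500 m
C+Z_d+Z_r = 0.1200+0.0400+0.0250 = 0.1850 m
S_min ≈ 0.0150+0.0112+0.3500+0.1850  ⇒  S_min = 449/800 m

S_min = 449/800 m = 0.5613 m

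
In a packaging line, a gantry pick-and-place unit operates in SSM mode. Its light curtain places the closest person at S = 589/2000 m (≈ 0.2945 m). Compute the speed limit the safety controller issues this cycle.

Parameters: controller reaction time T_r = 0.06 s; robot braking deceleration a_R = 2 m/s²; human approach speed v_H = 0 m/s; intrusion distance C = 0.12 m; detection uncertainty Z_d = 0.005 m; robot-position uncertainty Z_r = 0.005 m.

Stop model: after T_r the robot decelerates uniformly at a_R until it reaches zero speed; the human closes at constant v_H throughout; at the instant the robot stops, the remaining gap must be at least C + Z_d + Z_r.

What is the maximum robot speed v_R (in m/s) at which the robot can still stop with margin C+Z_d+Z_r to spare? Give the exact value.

at the boundary: (1/4)·v² + (3/50)·v + (-329/2000) = 0
  disc = (3/50)² − 4·(1/4)·(-329/2000) = 1681/10000 ; √disc = 41/100
  v_R = (−(3/50) + 41/100) / (2·(1/4)) = 7/10 m/s
check:
T_s = v_R/a_R = (7/10)/2 = 0.3500 s
robot in T_r: 0.7000·0.0600 = 0.0420 m
robot covers 0.7000·0.3500 − ½·2.0000·0.3500² = 0.1225 m while stopping
human closes 0.0000·0.4100 = 0.0000 m
margins: 0.1200+0.0050+0.0050 = 0.1300 m
sum ≈ 0.0420+0.1225+0.0000+0.1300 ≈ 0.2945 m = S ✓

v_R_max = 7/10 m/s = 0.7000 m/s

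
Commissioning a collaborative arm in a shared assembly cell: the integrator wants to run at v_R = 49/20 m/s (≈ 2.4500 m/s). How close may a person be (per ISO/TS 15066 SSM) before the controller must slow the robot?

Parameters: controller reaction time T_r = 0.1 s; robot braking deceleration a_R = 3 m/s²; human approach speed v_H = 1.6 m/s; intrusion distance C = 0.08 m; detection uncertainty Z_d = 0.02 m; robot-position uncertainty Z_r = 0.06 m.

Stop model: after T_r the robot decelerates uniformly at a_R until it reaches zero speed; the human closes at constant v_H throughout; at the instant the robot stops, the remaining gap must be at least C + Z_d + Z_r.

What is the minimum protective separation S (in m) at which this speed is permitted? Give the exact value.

T_s = v_R/a_R = (49/20)/3 = 0.8167 s
robot covers v_R·T_r = 2.4500·0.1000 = 0.2450 m before braking
robot covers 2.4500·0.8167 − ½·3.0000·0.8167² = 1.0004 m while stopping
person approaches 1.6000·(0.1000+0.8167) = 1.4667 m
residual clearance needed = 0.0800+0.0200+0.0600 = 0.1600 m
S_min ≈ 0.2450+1.0004+1.4667+0.1600  ⇒  S_min = 6893/2400 m

S_min = 6893/2400 m = 2.8721 m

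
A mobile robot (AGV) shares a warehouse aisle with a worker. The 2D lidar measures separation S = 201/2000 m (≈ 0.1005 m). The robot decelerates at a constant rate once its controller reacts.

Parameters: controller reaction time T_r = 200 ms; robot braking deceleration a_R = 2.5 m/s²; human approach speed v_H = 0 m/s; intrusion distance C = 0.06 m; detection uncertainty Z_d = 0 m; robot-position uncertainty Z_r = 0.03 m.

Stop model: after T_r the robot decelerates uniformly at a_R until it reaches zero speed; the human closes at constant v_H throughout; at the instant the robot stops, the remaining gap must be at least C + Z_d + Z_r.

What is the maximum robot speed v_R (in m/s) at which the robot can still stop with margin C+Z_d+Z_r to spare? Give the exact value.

at the boundary: (1/5)·v² + (1/5)·v + (-21/2000) = 0
  disc = (1/5)² − 4·(1/5)·(-21/2000) = 121/2500 ; √disc = 11/50
  v_R = (−(1/5) + 11/50) / (2·(1/5)) = 1/20 m/s
check:
stop time T_s = (1/20)/(5/2) = 0.0200 s
robot in T_r: 0.0500·0.2000 = 0.0100 m
robot covers 0.0500·0.0200 − ½·2.5000·0.0200² = 0.0005 m while stopping
person approaches 0.0000·(0.2000+0.0200) = 0.0000 m
margins: 0.0600+0.0000+0.0300 = 0.0900 m
sum ≈ 0.0100+0.0005+0.0000+0.0900 ≈ 0.1005 m = S ✓

v_R_max = 1/20 m/s = 0.0500 m/s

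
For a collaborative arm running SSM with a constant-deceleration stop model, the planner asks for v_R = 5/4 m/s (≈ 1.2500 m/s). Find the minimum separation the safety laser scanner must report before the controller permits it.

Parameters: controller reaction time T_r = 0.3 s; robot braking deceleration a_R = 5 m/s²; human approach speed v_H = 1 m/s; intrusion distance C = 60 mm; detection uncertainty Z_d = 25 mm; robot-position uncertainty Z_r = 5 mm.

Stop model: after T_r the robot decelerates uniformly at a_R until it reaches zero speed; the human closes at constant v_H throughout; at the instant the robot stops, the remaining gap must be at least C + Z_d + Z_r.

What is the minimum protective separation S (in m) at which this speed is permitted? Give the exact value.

braking lasts T_s = (5/4)/5 = 0.2500 s
reaction-phase robot travel = 1.2500·0.3000 = 0.3750 m
robot under decel: 1.2500²/(2·5.0000) = 0.1562 m
human closes 1.0000·0.5500 = 0.5500 m
margins: 0.0600+0.0250+0.0050 = 0.0900 m
S_min ≈ 0.3750+0.1562+0.5500+0.0900  ⇒  S_min = 937/800 m

S_min = 937/800 m = 1.1712 m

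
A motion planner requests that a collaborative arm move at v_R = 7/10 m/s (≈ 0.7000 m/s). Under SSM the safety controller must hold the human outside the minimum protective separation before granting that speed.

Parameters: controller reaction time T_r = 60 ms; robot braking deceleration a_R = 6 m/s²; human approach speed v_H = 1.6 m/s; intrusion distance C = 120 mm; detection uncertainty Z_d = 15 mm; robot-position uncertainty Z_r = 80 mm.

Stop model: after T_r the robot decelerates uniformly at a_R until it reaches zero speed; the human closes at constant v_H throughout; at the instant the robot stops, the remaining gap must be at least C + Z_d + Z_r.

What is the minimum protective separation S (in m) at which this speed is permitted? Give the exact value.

S_min = 1161/2000 m = 0.5805 m

stop time T_s = (7/10)/6 = 0.1167 s
robot in T_r: 0.7000·0.0600 = 0.0420 m
braking distance = 0.7000²/(2·6.0000) = 0.0408 m
person approaches 1.6000·(0.0600+0.1167) = 0.2827 m
residual clearance needed = 0.1200+0.0150+0.0800 = 0.2150 m
S_min ≈ 0.0420+0.0408+0.2827+0.2150  ⇒  S_min = 1161/2000 m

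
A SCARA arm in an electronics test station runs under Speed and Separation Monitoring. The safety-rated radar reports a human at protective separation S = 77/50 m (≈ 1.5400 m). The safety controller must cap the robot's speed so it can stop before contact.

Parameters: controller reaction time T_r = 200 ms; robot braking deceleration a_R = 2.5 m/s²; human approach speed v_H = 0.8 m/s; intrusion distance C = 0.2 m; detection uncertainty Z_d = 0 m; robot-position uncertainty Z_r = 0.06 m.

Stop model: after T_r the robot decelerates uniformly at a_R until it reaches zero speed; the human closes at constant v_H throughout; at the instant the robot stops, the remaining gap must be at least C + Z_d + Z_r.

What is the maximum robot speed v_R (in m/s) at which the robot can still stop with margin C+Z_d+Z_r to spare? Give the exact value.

v_R_max = 7/5 m/s = 1.4000 m/s

collect terms ⇒ (1/5)·v_R² + (13/25)·v_R + (-28/25) = 0
  disc = (13/25)² − 4·(1/5)·(-28/25) = 729/625 ; √disc = 27/25
  v_R = (−(13/25) + 27/25) / (2·(1/5)) = 7/5 m/s
check:
stop time T_s = (7/5)/(5/2) = 0.5600 s
robot in T_r: 1.4000·0.2000 = 0.2800 m
braking distance = 1.4000²/(2·2.5000) = 0.3920 m
person approaches 0.8000·(0.2000+0.5600) = 0.6080 m
C+Z_d+Z_r = 0.2000+0.0000+0.0600 = 0.2600 m
sum ≈ 0.2800+0.3920+0.6080+0.2600 ≈ 1.5400 m = S ✓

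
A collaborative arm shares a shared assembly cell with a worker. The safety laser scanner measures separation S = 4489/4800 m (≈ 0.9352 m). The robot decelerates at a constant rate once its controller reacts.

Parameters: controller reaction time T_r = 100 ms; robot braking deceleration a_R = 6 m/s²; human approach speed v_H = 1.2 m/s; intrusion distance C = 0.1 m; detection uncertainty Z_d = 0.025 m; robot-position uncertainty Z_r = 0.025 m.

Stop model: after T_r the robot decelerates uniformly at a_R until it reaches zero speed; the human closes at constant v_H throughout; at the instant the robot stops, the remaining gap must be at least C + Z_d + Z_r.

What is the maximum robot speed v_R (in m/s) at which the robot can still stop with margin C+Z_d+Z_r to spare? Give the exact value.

at the boundary: (1/12)·v² + (3/10)·v + (-3193/4800) = 0
  disc = (3/10)² − 4·(1/12)·(-3193/4800) = 4489/14400 ; √disc = 67/120
  v_R = (−(3/10) + 67/120) / (2·(1/12)) = 31/20 m/s
check:
T_s = v_R/a_R = (31/20)/6 = 0.2583 s
robot covers v_R·T_r = 1.5500·0.1000 = 0.1550 m before braking
robot covers 1.5500·0.2583 − ½·6.0000·0.2583² = 0.2002 m while stopping
human over T_r+T_s: 1.2000·(0.1000+0.2583) = 0.4300 m
C+Z_d+Z_r = 0.1000+0.0250+0.0250 = 0.1500 m
sum ≈ 0.1550+0.2002+0.4300+0.1500 ≈ 0.9352 m = S ✓

v_R_max = 31/20 m/s = 1.5500 m/s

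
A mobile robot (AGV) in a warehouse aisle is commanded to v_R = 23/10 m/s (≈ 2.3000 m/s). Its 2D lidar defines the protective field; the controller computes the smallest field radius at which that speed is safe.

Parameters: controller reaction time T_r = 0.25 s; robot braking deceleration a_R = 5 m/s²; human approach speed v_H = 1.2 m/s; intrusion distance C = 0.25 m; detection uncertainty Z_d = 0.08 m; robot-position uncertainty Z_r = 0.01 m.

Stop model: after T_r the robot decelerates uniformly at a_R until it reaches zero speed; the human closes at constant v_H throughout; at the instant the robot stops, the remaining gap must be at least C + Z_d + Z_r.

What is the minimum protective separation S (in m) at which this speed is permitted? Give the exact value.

stop time T_s = (23/10)/5 = 0.4600 s
robot in T_r: 2.3000·0.2500 = 0.5750 m
robot under decel: 2.3000²/(2·5.0000) = 0.5290 m
human closes 1.2000·0.7100 = 0.8520 m
C+Z_d+Z_r = 0.2500+0.0800+0.0100 = 0.3400 m
S_min ≈ 0.5750+0.5290+0.8520+0.3400  ⇒  S_min = 287/125 m

S_min = 287/125 m = 2.2960 m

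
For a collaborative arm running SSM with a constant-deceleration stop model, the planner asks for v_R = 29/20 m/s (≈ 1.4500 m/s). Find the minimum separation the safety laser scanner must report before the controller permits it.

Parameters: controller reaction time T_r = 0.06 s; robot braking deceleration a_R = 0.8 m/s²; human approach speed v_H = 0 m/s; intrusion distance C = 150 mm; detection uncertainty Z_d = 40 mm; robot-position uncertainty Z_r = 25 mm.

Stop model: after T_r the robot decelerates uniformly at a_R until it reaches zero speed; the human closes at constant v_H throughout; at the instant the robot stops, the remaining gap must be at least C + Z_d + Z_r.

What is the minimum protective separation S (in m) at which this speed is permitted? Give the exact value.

braking lasts T_s = (29/20)/(4/5) = 1.8125 s
reaction-phase robot travel = 1.4500·0.0600 = 0.0870 m
robot under decel: 1.4500²/(2·0.8000) = 1.3141 m
human closes 0.0000·1.8725 = 0.0000 m
margins: 0.1500+0.0400+0.0250 = 0.2150 m
S_min ≈ 0.0870+1.3141+0.0000+0.2150  ⇒  S_min = 25857/16000 m

S_min = 25857/16000 m = 1.6161 m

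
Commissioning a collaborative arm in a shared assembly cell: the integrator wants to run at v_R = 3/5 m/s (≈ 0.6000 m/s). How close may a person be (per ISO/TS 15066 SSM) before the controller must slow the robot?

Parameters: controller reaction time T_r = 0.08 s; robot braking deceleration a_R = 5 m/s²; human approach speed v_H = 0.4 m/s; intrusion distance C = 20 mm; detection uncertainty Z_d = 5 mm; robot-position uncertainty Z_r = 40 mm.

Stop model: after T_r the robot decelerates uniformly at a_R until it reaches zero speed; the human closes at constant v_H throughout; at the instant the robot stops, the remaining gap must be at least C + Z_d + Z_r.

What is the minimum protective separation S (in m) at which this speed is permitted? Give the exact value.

stop time T_s = (3/5)/5 = 0.1200 s
robot in T_r: 0.6000·0.0800 = 0.0480 m
robot covers 0.6000·0.1200 − ½·5.0000·0.1200² = 0.0360 m while stopping
person approaches 0.4000·(0.0800+0.1200) = 0.0800 m
margins: 0.0200+0.0050+0.0400 = 0.0650 m
S_min ≈ 0.0480+0.0360+0.0800+0.0650  ⇒  S_min = 229/1000 m

S_min = 229/1000 m = 0.2290 m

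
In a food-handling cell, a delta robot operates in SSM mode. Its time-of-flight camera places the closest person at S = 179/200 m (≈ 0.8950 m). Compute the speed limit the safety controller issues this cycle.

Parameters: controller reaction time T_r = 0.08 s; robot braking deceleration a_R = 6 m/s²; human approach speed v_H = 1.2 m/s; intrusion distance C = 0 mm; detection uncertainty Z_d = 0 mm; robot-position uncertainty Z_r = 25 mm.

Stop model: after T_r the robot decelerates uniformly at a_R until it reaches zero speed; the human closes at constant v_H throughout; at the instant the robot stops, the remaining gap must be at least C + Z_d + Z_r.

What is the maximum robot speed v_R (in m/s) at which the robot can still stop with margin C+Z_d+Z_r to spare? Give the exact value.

quadratic (1/12)·v² + (7/25)·v + (-387/500) = 0
  disc = (7/25)² − 4·(1/12)·(-387/500) = 841/2500 ; √disc = 29/50
  v_R = (−(7/25) + 29/50) / (2·(1/12)) = 9/5 m/s
check:
T_s = v_R/a_R = (9/5)/6 = 0.3000 s
reaction-phase robot travel = 1.8000·0.0800 = 0.1440 m
robot under decel: 1.8000²/(2·6.0000) = 0.2700 m
human over T_r+T_s: 1.2000·(0.0800+0.3000) = 0.4560 m
margins: 0.0000+0.0000+0.0250 = 0.0250 m
sum ≈ 0.1440+0.2700+0.4560+0.0250 ≈ 0.8950 m = S ✓

v_R_max = 9/5 m/s = 1.8000 m/s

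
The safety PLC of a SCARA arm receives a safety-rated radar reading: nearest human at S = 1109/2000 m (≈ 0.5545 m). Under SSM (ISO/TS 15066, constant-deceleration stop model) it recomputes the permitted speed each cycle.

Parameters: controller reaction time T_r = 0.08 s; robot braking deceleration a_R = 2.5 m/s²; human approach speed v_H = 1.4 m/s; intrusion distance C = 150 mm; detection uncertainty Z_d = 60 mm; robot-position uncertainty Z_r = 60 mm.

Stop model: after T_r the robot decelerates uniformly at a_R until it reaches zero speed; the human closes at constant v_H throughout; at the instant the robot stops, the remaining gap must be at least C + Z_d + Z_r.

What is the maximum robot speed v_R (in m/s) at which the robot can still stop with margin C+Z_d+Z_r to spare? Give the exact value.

v_R_max = 1/4 m/s = 0.2500 m/s

collect terms ⇒ (1/5)·v_R² + (16/25)·v_R + (-69/400) = 0
  disc = (16/25)² − 4·(1/5)·(-69/400) = 1369/2500 ; √disc = 37/50
  v_R = (−(16/25) + 37/50) / (2·(1/5)) = 1/4 m/s
check:
stop time T_s = (1/4)/(5/2) = 0.1000 s
robot in T_r: 0.2500·0.0800 = 0.0200 m
braking distance = 0.2500²/(2·2.5000) = 0.0125 m
human closes 1.4000·0.1800 = 0.2520 m
C+Z_d+Z_r = 0.1500+0.0600+0.0600 = 0.2700 m
sum ≈ 0.0200+0.0125+0.2520+0.2700 ≈ 0.5545 m = S ✓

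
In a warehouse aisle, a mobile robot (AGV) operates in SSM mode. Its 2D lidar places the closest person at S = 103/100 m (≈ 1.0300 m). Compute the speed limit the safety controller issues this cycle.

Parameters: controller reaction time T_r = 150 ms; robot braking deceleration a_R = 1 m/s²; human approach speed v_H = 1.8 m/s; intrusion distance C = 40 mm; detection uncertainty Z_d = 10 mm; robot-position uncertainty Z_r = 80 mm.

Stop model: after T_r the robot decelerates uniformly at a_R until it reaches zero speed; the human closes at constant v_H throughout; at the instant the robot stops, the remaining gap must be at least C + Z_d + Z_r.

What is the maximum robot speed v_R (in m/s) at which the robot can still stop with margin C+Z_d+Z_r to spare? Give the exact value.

at the boundary: (1/2)·v² + (39/20)·v + (-63/100) = 0
  disc = (39/20)² − 4·(1/2)·(-63/100) = 81/16 ; √disc = 9/4
  v_R = (−(39/20) + 9/4) / (2·(1/2)) = 3/10 m/s
check:
stop time T_s = (3/10)/1 = 0.3000 s
robot in T_r: 0.3000·0.1500 = 0.0450 m
braking distance = 0.3000²/(2·1.0000) = 0.0450 m
human closes 1.8000·0.4500 = 0.8100 m
C+Z_d+Z_r = 0.0400+0.0100+0.0800 = 0.1300 m
sum ≈ 0.0450+0.0450+0.8100+0.1300 ≈ 1.0300 m = S ✓

v_R_max = 3/10 m/s = 0.3000 m/s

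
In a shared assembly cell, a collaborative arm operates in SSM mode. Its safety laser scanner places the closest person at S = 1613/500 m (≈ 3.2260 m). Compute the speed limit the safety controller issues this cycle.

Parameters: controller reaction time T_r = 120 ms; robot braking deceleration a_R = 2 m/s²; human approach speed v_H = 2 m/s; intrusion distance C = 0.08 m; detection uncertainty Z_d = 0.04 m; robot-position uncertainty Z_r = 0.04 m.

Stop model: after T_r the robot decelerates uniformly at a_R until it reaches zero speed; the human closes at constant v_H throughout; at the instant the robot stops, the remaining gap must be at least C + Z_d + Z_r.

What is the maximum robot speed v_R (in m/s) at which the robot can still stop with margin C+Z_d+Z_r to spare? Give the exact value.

collect terms ⇒ (1/4)·v_R² + (28/25)·v_R + (-1413/500) = 0
  disc = (28/25)² − 4·(1/4)·(-1413/500) = 10201/2500 ; √disc = 101/50
  v_R = (−(28/25) + 101/50) / (2·(1/4)) = 9/5 m/s
check:
stop time T_s = (9/5)/2 = 0.9000 s
robot in T_r: 1.8000·0.1200 = 0.2160 m
robot under decel: 1.8000²/(2·2.0000) = 0.8100 m
human over T_r+T_s: 2.0000·(0.1200+0.9000) = 2.0400 m
residual clearance needed = 0.0800+0.0400+0.0400 = 0.1600 m
sum ≈ 0.2160+0.8100+2.0400+0.1600 ≈ 3.2260 m = S ✓

v_R_max = 9/5 m/s = 1.8000 m/s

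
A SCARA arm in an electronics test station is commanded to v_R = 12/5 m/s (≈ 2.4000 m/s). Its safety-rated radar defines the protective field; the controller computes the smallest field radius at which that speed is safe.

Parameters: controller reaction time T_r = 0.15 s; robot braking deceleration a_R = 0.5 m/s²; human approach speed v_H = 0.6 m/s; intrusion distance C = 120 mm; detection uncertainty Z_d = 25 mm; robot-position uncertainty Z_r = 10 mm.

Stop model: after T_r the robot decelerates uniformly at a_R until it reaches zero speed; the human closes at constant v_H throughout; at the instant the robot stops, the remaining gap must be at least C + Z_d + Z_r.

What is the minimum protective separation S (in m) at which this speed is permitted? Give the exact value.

braking lasts T_s = (12/5)/(1/2) = 4.8000 s
reaction-phase robot travel = 2.4000·0.1500 = 0.3600 m
robot under decel: 2.4000²/(2·0.5000) = 5.7600 m
human closes 0.6000·4.9500 = 2.9700 m
margins: 0.1200+0.0250+0.0100 = 0.1550 m
S_min ≈ 0.3600+5.7600+2.9700+0.1550  ⇒  S_min = 1849/200 m

S_min = 1849/200 m = 9.2450 m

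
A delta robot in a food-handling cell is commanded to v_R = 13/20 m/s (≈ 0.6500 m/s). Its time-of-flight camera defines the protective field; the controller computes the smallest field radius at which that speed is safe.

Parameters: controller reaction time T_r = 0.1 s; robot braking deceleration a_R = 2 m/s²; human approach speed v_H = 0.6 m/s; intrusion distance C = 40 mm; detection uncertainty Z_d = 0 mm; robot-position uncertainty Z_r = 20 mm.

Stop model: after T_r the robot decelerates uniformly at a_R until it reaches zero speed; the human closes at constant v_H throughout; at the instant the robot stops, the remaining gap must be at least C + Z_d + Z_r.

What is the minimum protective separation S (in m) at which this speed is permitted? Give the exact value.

S_min = 777/1600 m = 0.4856 m

stop time T_s = (13/20)/2 = 0.3250 s
robot in T_r: 0.6500·0.1000 = 0.0650 m
robot under decel: 0.6500²/(2·2.0000) = 0.1056 m
human closes 0.6000·0.4250 = 0.2550 m
margins: 0.0400+0.0000+0.0200 = 0.0600 m
S_min ≈ 0.0650+0.1056+0.2550+0.0600  ⇒  S_min = 777/1600 m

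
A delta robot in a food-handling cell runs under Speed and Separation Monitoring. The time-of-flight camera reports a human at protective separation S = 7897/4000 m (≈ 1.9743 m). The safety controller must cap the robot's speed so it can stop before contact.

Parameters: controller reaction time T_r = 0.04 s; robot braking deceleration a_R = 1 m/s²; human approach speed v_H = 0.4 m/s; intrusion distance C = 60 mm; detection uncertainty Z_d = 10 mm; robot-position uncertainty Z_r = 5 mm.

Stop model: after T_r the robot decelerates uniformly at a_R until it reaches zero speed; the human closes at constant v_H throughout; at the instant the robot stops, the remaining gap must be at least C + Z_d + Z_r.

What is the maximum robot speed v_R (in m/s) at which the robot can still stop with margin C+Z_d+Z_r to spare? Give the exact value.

quadratic (1/2)·v² + (11/25)·v + (-7533/4000) = 0
  disc = (11/25)² − 4·(1/2)·(-7533/4000) = 39601/10000 ; √disc = 199/100
  v_R = (−(11/25) + 199/100) / (2·(1/2)) = 31/20 m/s
check:
T_s = v_R/a_R = (31/20)/1 = 1.5500 s
reaction-phase robot travel = 1.5500·0.0400 = 0.0620 m
robot covers 1.5500·1.5500 − ½·1.0000·1.5500² = 1.2012 m while stopping
human closes 0.4000·1.5900 = 0.6360 m
residual clearance needed = 0.0600+0.0100+0.0050 = 0.0750 m
sum ≈ 0.0620+1.2012+0.6360+0.0750 ≈ 1.9743 m = S ✓

v_R_max = 31/20 m/s = 1.5500 m/s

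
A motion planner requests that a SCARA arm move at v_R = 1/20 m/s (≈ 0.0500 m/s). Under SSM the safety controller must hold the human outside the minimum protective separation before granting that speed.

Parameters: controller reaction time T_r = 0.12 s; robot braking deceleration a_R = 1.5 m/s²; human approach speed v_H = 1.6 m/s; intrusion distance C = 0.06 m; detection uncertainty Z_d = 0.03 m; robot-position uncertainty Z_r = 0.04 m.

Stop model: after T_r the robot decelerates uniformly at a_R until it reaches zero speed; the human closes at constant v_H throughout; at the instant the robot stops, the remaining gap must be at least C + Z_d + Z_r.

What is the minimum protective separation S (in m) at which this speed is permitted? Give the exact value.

T_s = v_R/a_R = (1/20)/(3/2) = 0.0333 s
robot in T_r: 0.0500·0.1200 = 0.0060 m
robot covers 0.0500·0.0333 − ½·1.5000·0.0333² = 0.0008 m while stopping
human closes 1.6000·0.1533 = 0.2453 m
residual clearance needed = 0.0600+0.0300+0.0400 = 0.1300 m
S_min ≈ 0.0060+0.0008+0.2453+0.1300  ⇒  S_min = 2293/6000 m

S_min = 2293/6000 m = 0.3822 m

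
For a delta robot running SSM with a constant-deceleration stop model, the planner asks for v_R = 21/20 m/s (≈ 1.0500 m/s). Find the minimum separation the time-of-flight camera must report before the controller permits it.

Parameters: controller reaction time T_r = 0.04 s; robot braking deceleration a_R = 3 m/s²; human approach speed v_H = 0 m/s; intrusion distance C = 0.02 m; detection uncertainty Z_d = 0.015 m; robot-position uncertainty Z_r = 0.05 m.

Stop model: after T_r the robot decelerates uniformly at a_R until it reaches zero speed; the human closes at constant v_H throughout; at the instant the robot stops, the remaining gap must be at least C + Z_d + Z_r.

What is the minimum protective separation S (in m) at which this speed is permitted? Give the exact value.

braking lasts T_s = (21/20)/3 = 0.3500 s
reaction-phase robot travel = 1.0500·0.0400 = 0.0420 m
robot under decel: 1.0500²/(2·3.0000) = 0.1837 m
human closes 0.0000·0.3900 = 0.0000 m
margins: 0.0200+0.0150+0.0500 = 0.0850 m
S_min ≈ 0.0420+0.1837+0.0000+0.0850  ⇒  S_min = 1243/4000 m

S_min = 1243/4000 m = 0.3108 m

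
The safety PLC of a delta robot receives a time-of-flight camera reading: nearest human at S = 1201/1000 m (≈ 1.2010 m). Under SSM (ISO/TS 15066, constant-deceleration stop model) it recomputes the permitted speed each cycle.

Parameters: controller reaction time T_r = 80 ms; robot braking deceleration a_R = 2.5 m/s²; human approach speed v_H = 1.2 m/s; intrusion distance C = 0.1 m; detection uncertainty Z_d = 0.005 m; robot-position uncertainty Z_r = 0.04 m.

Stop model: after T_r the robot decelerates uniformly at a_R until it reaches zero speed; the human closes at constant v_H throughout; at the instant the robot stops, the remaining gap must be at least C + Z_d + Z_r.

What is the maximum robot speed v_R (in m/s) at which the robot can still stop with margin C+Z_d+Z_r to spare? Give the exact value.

v_R_max = 6/5 m/s = 1.2000 m/s

quadratic (1/5)·v² + (14/25)·v + (-24/25) = 0
  disc = (14/25)² − 4·(1/5)·(-24/25) = 676/625 ; √disc = 26/25
  v_R = (−(14/25) + 26/25) / (2·(1/5)) = 6/5 m/s
check:
braking lasts T_s = (6/5)/(5/2) = 0.4800 s
robot covers v_R·T_r = 1.2000·0.0800 = 0.0960 m before braking
braking distance = 1.2000²/(2·2.5000) = 0.2880 m
human over T_r+T_s: 1.2000·(0.0800+0.4800) = 0.6720 m
residual clearance needed = 0.1000+0.0050+0.0400 = 0.1450 m
sum ≈ 0.0960+0.2880+0.6720+0.1450 ≈ 1.2010 m = S ✓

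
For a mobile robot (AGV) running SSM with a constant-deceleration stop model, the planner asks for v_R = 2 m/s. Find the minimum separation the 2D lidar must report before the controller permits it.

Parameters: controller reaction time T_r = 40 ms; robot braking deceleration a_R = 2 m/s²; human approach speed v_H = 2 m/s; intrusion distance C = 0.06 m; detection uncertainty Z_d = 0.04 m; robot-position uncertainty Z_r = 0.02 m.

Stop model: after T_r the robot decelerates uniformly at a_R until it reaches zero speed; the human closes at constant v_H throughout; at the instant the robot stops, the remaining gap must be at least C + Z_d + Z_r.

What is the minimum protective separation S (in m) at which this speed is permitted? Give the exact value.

S_min = 82/25 m = 3.2800 m

T_s = v_R/a_R = 2/2 = 1.0000 s
robot in T_r: 2.0000·0.0400 = 0.0800 m
robot covers 2.0000·1.0000 − ½·2.0000·1.0000² = 1.0000 m while stopping
person approaches 2.0000·(0.0400+1.0000) = 2.0800 m
C+Z_d+Z_r = 0.0600+0.0400+0.0200 = 0.1200 m
S_min ≈ 0.0800+1.0000+2.0800+0.1200  ⇒  S_min = 82/25 m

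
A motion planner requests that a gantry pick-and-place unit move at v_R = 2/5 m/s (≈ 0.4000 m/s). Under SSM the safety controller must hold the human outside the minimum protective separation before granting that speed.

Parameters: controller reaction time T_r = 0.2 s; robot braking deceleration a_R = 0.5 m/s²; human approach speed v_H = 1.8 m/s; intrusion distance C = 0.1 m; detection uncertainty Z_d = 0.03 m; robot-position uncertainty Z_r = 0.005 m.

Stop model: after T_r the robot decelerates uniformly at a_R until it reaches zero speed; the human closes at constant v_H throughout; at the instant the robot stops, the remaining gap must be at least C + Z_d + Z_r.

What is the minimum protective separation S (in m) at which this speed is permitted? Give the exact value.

stop time T_s = (2/5)/(1/2) = 0.8000 s
robot in T_r: 0.4000·0.2000 = 0.0800 m
braking distance = 0.4000²/(2·0.5000) = 0.1600 m
human over T_r+T_s: 1.8000·(0.2000+0.8000) = 1.8000 m
margins: 0.1000+0.0300+0.0050 = 0.1350 m
S_min ≈ 0.0800+0.1600+1.8000+0.1350  ⇒  S_min = 87/40 m

S_min = 87/40 m = 2.1750 m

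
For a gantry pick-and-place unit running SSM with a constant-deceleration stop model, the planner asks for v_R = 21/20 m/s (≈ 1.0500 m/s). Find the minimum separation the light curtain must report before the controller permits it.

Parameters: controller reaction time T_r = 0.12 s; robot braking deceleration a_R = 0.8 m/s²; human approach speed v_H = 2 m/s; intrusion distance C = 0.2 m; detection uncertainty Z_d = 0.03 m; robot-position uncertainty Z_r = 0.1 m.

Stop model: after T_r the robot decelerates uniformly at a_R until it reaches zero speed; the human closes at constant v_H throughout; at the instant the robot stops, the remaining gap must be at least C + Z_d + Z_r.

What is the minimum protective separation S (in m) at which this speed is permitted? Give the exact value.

stop time T_s = (21/20)/(4/5) = 1.3125 s
robot covers v_R·T_r = 1.0500·0.1200 = 0.1260 m before braking
braking distance = 1.0500²/(2·0.8000) = 0.6891 m
person approaches 2.0000·(0.1200+1.3125) = 2.8650 m
residual clearance needed = 0.2000+0.0300+0.1000 = 0.3300 m
S_min ≈ 0.1260+0.6891+2.8650+0.3300  ⇒  S_min = 64161/16000 m

S_min = 64161/16000 m = 4.0101 m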